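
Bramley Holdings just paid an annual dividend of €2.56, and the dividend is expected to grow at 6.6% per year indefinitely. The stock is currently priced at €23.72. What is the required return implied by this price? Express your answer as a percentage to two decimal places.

18.10%

D₁ = €2.56 × 1.066 = €2.7290
P = D₁/(r − g) ⇒ r = D₁/P + g = €2.7290/€23.72 + 0.066 = 0.115049 + 0.066 = 0.181049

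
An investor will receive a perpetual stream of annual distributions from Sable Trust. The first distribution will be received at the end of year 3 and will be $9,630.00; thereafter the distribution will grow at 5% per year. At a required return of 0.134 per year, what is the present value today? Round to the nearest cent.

Value at end of year 2: C₁ / (r − g) = $9,630.00 / (0.134 − 0.05) = $114,642.8571
Discount to today: PV = $114,642.8571 / (1 + 0.134)^2 = $114,642.8571 / 1.285956 = $89,149.91

$89149.91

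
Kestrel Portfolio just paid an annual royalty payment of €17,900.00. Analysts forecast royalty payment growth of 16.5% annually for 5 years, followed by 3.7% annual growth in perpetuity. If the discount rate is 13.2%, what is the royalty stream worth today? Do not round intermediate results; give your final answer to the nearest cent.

€323220.91

D_1 = 20853.50000
D_2 = 24294.32750
D_3 = 28302.89154
D_4 = 32972.86864
D_5 = 38413.39197
Terminal value at year 5: TV = D_5×(1+g_2)/(r−g_2) = 39834.68747/0.095 = 419312.49968
P_0 = D_1/(1+r)^1 + D_2/(1+r)^2 + D_3/(1+r)^3 + D_4/(1+r)^4 + D_5/(1+r)^5 + TV/(1+r)^5
    = 18421.81979 + 18958.85164 + 19511.53901 + 20080.33829 + 20665.71918 + 225582.63985 = 323220.90775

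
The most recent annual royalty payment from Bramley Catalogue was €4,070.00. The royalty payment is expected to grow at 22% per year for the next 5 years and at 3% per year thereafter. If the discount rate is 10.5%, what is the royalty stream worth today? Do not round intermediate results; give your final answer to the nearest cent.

€119354.63

D_1 = 4965.40000
D_2 = 6057.78800
D_3 = 7390.50136
D_4 = 9016.41166
D_5 = 11000.02222
Terminal value at year 5: TV = D_5×(1+g_2)/(r−g_2) = 11330.02289/0.075 = 151066.97188
P_0 = D_1/(1+r)^1 + D_2/(1+r)^2 + D_3/(1+r)^3 + D_4/(1+r)^4 + D_5/(1+r)^5 + TV/(1+r)^5
    = 4493.57466 + 4961.23175 + 5477.55904 + 6047.62174 + 6677.01224 + 91697.63479 = 119354.63423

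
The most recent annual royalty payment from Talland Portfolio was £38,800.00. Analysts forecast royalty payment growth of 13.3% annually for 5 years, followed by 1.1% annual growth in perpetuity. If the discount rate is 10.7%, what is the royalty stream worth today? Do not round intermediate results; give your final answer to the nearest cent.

£667010.38

D_1 = 43960.40000
D_2 = 49807.13320
D_3 = 56431.48192
D_4 = 63936.86901
D_5 = 72440.47259
Terminal value at year 5: TV = D_5×(1+g_2)/(r−g_2) = 73237.31779/0.096 = 762888.72695
P_0 = D_1/(1+r)^1 + D_2/(1+r)^2 + D_3/(1+r)^3 + D_4/(1+r)^4 + D_5/(1+r)^5 + TV/(1+r)^5
    = 39711.29178 + 40643.98698 + 41598.58830 + 42575.61025 + 43575.57941 + 458905.32069 = 667010.37741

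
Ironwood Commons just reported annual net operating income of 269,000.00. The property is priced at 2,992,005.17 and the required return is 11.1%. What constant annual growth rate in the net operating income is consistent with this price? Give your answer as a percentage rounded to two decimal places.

P = D₀(1+g)/(r−g) ⇒ P(r−g) = D₀(1+g) ⇒ g(P+D₀) = P·r − D₀
g = (P·r − D₀)/(P + D₀) = (2,992,005.17×0.111 − 269,000.00) / (2,992,005.17 + 269,000.00) = 0.019354

1.94%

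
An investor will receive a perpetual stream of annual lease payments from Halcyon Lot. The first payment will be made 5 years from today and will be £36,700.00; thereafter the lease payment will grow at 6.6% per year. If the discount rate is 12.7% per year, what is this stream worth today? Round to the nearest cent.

Value at end of year 4: C₁ / (r − g) = £36,700.00 / (0.127 − 0.066) = £601,639.3443
Discount to today: PV = £601,639.3443 / (1 + 0.127)^4 = £601,639.3443 / 1.613228 = £372,941.37

£372941.37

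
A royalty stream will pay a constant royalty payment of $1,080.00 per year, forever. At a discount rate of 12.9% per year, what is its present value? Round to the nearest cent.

$8372.09

Level perpetuity: PV = C / r = $1,080.00 / 0.129 = $8,372.09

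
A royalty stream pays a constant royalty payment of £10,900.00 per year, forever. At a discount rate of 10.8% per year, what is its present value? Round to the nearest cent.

£100925.93

Level perpetuity: PV = C / r = £10,900.00 / 0.108 = £100,925.93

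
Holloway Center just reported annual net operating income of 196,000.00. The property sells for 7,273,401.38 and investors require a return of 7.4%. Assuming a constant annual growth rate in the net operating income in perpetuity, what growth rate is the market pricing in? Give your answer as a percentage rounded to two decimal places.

4.58%

P = D₀(1+g)/(r−g) ⇒ P(r−g) = D₀(1+g) ⇒ g(P+D₀) = P·r − D₀
g = (P·r − D₀)/(P + D₀) = (7,273,401.38×0.074 − 196,000.00) / (7,273,401.38 + 196,000.00) = 0.045818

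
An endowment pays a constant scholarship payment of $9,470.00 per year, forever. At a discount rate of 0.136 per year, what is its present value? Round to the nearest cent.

$69632.35

Level perpetuity: PV = C / r = $9,470.00 / 0.136 = $69,632.35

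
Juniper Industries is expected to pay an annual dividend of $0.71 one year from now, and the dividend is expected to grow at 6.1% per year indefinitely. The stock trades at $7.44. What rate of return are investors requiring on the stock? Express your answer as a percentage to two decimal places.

15.64%

P = D₁/(r − g) ⇒ r = D₁/P + g = $0.7100/$7.44 + 0.061 = 0.095430 + 0.061 = 0.156430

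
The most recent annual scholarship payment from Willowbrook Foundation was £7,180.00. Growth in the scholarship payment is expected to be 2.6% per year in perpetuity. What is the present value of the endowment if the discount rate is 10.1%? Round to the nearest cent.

D₁ = D₀ × (1 + g) = £7,180.00 × 1.026 = £7,366.6800
Growing perpetuity: P = D₁ / (r − g) = £7,366.6800 / (0.101 − 0.026) = £98,222.40

£98222.40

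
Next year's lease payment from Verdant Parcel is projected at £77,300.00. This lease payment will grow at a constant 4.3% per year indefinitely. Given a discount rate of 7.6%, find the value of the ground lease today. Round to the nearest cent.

Growing perpetuity: P = D₁ / (r − g) = £77,300.0000 / (0.076 − 0.043) = £2,342,424.24

£2342424.24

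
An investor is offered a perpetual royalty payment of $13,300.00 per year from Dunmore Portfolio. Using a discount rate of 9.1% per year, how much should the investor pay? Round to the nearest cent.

Level perpetuity: PV = C / r = $13,300.00 / 0.091 = $146,153.85

$146153.85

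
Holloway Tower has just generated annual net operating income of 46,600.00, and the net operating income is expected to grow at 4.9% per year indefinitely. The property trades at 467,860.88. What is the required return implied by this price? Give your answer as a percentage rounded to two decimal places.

15.35%

D₁ = 46,600.00 × 1.049 = 48,883.4000
P = D₁/(r − g) ⇒ r = D₁/P + g = 48,883.4000/467,860.88 + 0.049 = 0.104483 + 0.049 = 0.153483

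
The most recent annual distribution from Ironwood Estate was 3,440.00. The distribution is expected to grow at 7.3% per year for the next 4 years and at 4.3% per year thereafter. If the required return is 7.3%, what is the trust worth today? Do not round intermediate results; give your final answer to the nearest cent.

133357.33

D_1 = 3691.12000
D_2 = 3960.57176
D_3 = 4249.69350
D_4 = 4559.92112
Terminal value at year 4: TV = D_4×(1+g_2)/(r−g_2) = 4755.99773/0.03 = 158533.25774
P_0 = D_1/(1+r)^1 + D_2/(1+r)^2 + D_3/(1+r)^3 + D_4/(1+r)^4 + TV/(1+r)^4
    = 3440.00000 + 3440.00000 + 3440.00000 + 3440.00000 + 119597.33333 = 133357.33333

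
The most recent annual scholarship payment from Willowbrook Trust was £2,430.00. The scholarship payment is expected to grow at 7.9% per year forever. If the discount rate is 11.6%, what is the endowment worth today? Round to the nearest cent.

£70864.05

D₁ = D₀ × (1 + g) = £2,430.00 × 1.079 = £2,621.9700
Growing perpetuity: P = D₁ / (r − g) = £2,621.9700 / (0.116 − 0.079) = £70,864.05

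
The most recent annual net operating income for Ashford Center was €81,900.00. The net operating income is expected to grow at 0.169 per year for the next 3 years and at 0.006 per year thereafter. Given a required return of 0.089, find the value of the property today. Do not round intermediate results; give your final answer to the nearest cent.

€1511501.52

D_1 = 95741.10000
D_2 = 111921.34590
D_3 = 130836.05336
Terminal value at year 3: TV = D_3×(1+g_2)/(r−g_2) = 131621.06968/0.083 = 1585796.02021
P_0 = D_1/(1+r)^1 + D_2/(1+r)^2 + D_3/(1+r)^3 + TV/(1+r)^3
    = 87916.52893 + 94375.04345 + 101308.01266 + 1227901.93661 = 1511501.52165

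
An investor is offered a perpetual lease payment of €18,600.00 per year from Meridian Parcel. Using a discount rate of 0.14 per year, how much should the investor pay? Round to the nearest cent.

Level perpetuity: PV = C / r = €18,600.00 / 0.14 = €132,857.14

€132857.14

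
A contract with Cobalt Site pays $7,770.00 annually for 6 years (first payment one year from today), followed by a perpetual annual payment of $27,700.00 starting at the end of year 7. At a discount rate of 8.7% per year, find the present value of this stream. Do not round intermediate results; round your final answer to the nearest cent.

$228181.10

PV of 6-year annuity: $7,770.00 × [1 − (1+0.087)^−6] / 0.087 = 35169.56566
Perpetuity value at year 6: $27,700.00 / 0.087 = 318390.80460
PV of perpetuity: 318390.80460 / (1+0.087)^6 = 193011.52935
Total PV = 35169.56566 + 193011.52935 = 228181.09501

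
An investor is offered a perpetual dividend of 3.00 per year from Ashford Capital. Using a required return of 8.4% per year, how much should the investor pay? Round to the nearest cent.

Level perpetuity: PV = C / r = 3.00 / 0.084 = 35.71

35.71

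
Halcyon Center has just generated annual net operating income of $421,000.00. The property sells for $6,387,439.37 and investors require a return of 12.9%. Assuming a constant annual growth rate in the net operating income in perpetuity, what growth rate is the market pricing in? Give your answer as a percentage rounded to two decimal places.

5.92%

P = D₀(1+g)/(r−g) ⇒ P(r−g) = D₀(1+g) ⇒ g(P+D₀) = P·r − D₀
g = (P·r − D₀)/(P + D₀) = ($6,387,439.37×0.129 − $421,000.00) / ($6,387,439.37 + $421,000.00) = 0.059188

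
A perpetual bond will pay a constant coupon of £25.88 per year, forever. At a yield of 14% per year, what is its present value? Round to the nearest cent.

£184.86

Level perpetuity: PV = C / r = £25.88 / 0.14 = £184.86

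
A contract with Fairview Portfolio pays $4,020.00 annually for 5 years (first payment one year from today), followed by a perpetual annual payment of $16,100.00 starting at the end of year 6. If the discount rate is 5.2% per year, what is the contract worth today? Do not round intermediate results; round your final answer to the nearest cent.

PV of 5-year annuity: $4,020.00 × [1 − (1+0.052)^−5] / 0.052 = 17308.69255
Perpetuity value at year 5: $16,100.00 / 0.052 = 309615.38462
PV of perpetuity: 309615.38462 / (1+0.052)^5 = 240294.50154
Total PV = 17308.69255 + 240294.50154 = 257603.19408

$257603.19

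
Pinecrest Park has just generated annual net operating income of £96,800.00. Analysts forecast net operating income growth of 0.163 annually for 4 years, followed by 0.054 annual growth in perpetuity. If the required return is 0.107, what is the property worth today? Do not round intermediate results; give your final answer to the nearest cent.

£2783847.22

D_1 = 112578.40000
D_2 = 130928.67920
D_3 = 152270.05391
D_4 = 177090.07270
Terminal value at year 4: TV = D_4×(1+g_2)/(r−g_2) = 186652.93662/0.053 = 3521753.52118
P_0 = D_1/(1+r)^1 + D_2/(1+r)^2 + D_3/(1+r)^3 + D_4/(1+r)^4 + TV/(1+r)^4
    = 101696.83830 + 106841.39381 + 112246.19783 + 117924.41561 + 2345138.37829 = 2783847.22384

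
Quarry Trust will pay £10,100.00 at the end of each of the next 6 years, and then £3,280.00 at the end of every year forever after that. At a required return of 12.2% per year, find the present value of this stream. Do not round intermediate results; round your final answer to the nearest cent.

£54766.93

PV of 6-year annuity: £10,100.00 × [1 − (1+0.122)^−6] / 0.122 = 41291.06042
Perpetuity value at year 6: £3,280.00 / 0.122 = 26885.24590
PV of perpetuity: 26885.24590 / (1+0.122)^6 = 13475.87182
Total PV = 41291.06042 + 13475.87182 = 54766.93225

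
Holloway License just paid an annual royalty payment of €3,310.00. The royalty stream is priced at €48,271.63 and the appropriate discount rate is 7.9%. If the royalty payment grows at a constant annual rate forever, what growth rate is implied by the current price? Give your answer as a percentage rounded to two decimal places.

P = D₀(1+g)/(r−g) ⇒ P(r−g) = D₀(1+g) ⇒ g(P+D₀) = P·r − D₀
g = (P·r − D₀)/(P + D₀) = (€48,271.63×0.079 − €3,310.00) / (€48,271.63 + €3,310.00) = 0.009760

0.98%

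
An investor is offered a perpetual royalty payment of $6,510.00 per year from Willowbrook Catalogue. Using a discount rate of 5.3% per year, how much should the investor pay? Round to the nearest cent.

Level perpetuity: PV = C / r = $6,510.00 / 0.053 = $122,830.19

$122830.19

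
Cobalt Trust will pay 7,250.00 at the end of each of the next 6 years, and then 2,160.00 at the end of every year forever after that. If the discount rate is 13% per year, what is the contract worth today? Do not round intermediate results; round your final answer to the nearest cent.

PV of 6-year annuity: 7,250.00 × [1 − (1+0.13)^−6] / 0.13 = 28982.23597
Perpetuity value at year 6: 2,160.00 / 0.13 = 16615.38462
PV of perpetuity: 16615.38462 / (1+0.13)^6 = 7980.67707
Total PV = 28982.23597 + 7980.67707 = 36962.91304

36962.91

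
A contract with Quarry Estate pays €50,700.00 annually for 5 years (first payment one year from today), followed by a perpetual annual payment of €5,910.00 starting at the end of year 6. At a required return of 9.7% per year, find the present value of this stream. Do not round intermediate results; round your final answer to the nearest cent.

PV of 5-year annuity: €50,700.00 × [1 − (1+0.097)^−5] / 0.097 = 193674.96611
Perpetuity value at year 5: €5,910.00 / 0.097 = 60927.83505
PV of perpetuity: 60927.83505 / (1+0.097)^5 = 38351.52243
Total PV = 193674.96611 + 38351.52243 = 232026.48854

€232026.49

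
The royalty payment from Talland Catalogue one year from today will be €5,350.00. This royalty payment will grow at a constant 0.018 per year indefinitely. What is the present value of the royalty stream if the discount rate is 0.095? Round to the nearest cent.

€69480.52

Growing perpetuity: P = D₁ / (r − g) = €5,350.0000 / (0.095 − 0.018) = €69,480.52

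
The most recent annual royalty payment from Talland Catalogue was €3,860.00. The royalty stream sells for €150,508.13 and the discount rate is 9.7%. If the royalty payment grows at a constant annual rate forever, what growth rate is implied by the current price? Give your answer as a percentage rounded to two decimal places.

P = D₀(1+g)/(r−g) ⇒ P(r−g) = D₀(1+g) ⇒ g(P+D₀) = P·r − D₀
g = (P·r − D₀)/(P + D₀) = (€150,508.13×0.097 − €3,860.00) / (€150,508.13 + €3,860.00) = 0.069569

6.96%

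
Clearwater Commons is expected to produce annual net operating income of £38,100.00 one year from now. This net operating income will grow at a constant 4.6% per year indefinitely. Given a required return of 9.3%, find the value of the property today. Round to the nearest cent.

Growing perpetuity: P = D₁ / (r − g) = £38,100.0000 / (0.093 − 0.046) = £810,638.30

£810638.30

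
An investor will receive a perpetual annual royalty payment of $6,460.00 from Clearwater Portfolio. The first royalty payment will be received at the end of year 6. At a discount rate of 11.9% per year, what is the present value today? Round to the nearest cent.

$30941.06

Value at end of year 5: C / r = $6,460.00 / 0.119 = $54,285.7143
Discount to today: PV = $54,285.7143 / (1 + 0.119)^5 = $54,285.7143 / 1.754488 = $30,941.06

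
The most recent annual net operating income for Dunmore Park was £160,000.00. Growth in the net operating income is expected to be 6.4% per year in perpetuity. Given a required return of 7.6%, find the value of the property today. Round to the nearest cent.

£14186666.67

D₁ = D₀ × (1 + g) = £160,000.00 × 1.064 = £170,240.0000
Growing perpetuity: P = D₁ / (r − g) = £170,240.0000 / (0.076 − 0.064) = £14,186,666.67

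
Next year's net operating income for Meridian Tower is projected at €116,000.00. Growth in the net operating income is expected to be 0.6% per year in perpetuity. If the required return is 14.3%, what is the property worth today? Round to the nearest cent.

€846715.33

Growing perpetuity: P = D₁ / (r − g) = €116,000.0000 / (0.143 − 0.006) = €846,715.33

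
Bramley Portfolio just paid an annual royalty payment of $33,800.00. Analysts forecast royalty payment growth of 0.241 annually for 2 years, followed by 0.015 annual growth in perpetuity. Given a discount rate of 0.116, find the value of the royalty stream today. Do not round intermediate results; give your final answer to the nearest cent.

D_1 = 41945.80000
D_2 = 52054.73780
Terminal value at year 2: TV = D_2×(1+g_2)/(r−g_2) = 52835.55887/0.101 = 523124.34522
P_0 = D_1/(1+r)^1 + D_2/(1+r)^2 + TV/(1+r)^2
    = 37585.84229 + 41795.72606 + 420026.35598 = 499407.92434

$499407.92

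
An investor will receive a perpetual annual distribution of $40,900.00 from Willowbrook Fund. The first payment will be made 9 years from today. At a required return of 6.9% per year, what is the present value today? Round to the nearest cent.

Value at end of year 8: C / r = $40,900.00 / 0.069 = $592,753.6232
Discount to today: PV = $592,753.6232 / (1 + 0.069)^8 = $592,753.6232 / 1.705382 = $347,578.24

$347578.24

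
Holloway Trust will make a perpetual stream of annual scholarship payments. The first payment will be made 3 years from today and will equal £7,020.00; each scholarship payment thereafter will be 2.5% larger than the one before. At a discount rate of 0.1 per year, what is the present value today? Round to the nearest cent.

Value at end of year 2: C₁ / (r − g) = £7,020.00 / (0.1 − 0.025) = £93,600.0000
Discount to today: PV = £93,600.0000 / (1 + 0.1)^2 = £93,600.0000 / 1.210000 = £77,355.37

£77355.37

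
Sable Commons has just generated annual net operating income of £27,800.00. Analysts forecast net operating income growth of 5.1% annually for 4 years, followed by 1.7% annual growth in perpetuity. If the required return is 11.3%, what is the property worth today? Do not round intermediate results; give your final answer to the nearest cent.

£330719.30

D_1 = 29217.80000
D_2 = 30707.90780
D_3 = 32274.01110
D_4 = 33919.98566
Terminal value at year 4: TV = D_4×(1+g_2)/(r−g_2) = 34496.62542/0.096 = 359339.84813
P_0 = D_1/(1+r)^1 + D_2/(1+r)^2 + D_3/(1+r)^3 + D_4/(1+r)^4 + TV/(1+r)^4
    = 26251.39263 + 24789.05090 + 23408.16936 + 22104.21024 + 234166.47726 = 330719.30040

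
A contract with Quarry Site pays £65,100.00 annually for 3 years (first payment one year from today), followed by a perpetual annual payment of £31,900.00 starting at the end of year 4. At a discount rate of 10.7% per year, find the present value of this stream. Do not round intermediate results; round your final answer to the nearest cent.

£379687.37

PV of 3-year annuity: £65,100.00 × [1 − (1+0.107)^−3] / 0.107 = 159919.57893
Perpetuity value at year 3: £31,900.00 / 0.107 = 298130.84112
PV of perpetuity: 298130.84112 / (1+0.107)^3 = 219767.79093
Total PV = 159919.57893 + 219767.79093 = 379687.36985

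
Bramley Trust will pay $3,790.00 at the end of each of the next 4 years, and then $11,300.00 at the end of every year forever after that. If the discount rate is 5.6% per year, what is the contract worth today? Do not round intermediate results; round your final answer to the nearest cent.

PV of 4-year annuity: $3,790.00 × [1 − (1+0.056)^−4] / 0.056 = 13253.93830
Perpetuity value at year 4: $11,300.00 / 0.056 = 201785.71429
PV of perpetuity: 201785.71429 / (1+0.056)^4 = 162268.69507
Total PV = 13253.93830 + 162268.69507 = 175522.63338

$175522.63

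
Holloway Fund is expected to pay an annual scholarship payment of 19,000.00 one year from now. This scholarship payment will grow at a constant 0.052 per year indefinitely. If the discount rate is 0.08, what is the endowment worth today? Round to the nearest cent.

678571.43

Growing perpetuity: P = D₁ / (r − g) = 19,000.0000 / (0.08 − 0.052) = 678,571.43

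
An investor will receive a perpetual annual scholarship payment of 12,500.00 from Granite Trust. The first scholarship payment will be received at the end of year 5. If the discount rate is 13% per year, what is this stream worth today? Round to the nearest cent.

58972.95

Value at end of year 4: C / r = 12,500.00 / 0.13 = 96,153.8462
Discount to today: PV = 96,153.8462 / (1 + 0.13)^4 = 96,153.8462 / 1.630474 = 58,972.95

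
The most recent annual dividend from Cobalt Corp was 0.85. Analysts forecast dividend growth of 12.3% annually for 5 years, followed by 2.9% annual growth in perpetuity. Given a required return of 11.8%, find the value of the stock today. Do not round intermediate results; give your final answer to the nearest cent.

14.36

D_1 = 0.95455
D_2 = 1.07196
D_3 = 1.20381
D_4 = 1.35188
D_5 = 1.51816
Terminal value at year 5: TV = D_5×(1+g_2)/(r−g_2) = 1.56219/0.089 = 17.55267
P_0 = D_1/(1+r)^1 + D_2/(1+r)^2 + D_3/(1+r)^3 + D_4/(1+r)^4 + D_5/(1+r)^5 + TV/(1+r)^5
    = 0.85380 + 0.85762 + 0.86146 + 0.86531 + 0.86918 + 10.04926 = 14.35662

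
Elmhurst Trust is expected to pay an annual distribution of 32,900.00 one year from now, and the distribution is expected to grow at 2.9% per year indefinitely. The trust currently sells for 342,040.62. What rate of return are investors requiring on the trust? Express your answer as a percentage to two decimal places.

P = D₁/(r − g) ⇒ r = D₁/P + g = 32,900.0000/342,040.62 + 0.029 = 0.096187 + 0.029 = 0.125187

12.52%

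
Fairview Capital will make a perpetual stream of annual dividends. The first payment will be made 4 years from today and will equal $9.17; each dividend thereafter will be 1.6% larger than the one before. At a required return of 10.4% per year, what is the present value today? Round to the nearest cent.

$77.44

Value at end of year 3: C₁ / (r − g) = $9.17 / (0.104 − 0.016) = $104.2045
Discount to today: PV = $104.2045 / (1 + 0.104)^3 = $104.2045 / 1.345573 = $77.44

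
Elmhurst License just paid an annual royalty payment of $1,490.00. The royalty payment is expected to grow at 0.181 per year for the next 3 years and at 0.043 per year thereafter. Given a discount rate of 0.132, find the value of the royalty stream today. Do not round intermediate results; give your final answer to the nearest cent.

$24696.82

D_1 = 1759.69000
D_2 = 2078.19389
D_3 = 2454.34698
Terminal value at year 3: TV = D_3×(1+g_2)/(r−g_2) = 2559.88390/0.089 = 28762.74050
P_0 = D_1/(1+r)^1 + D_2/(1+r)^2 + D_3/(1+r)^3 + TV/(1+r)^3
    = 1554.49647 + 1621.78474 + 1691.98567 + 19828.55117 = 24696.81805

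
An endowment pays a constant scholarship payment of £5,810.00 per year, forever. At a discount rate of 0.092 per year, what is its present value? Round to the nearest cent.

£63152.17

Level perpetuity: PV = C / r = £5,810.00 / 0.092 = £63,152.17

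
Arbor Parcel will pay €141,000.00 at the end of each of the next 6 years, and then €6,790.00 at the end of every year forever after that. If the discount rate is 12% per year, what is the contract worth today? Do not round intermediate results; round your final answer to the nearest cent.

€608375.31

PV of 6-year annuity: €141,000.00 × [1 − (1+0.12)^−6] / 0.12 = 579708.43262
Perpetuity value at year 6: €6,790.00 / 0.12 = 56583.33333
PV of perpetuity: 56583.33333 / (1+0.12)^6 = 28666.87761
Total PV = 579708.43262 + 28666.87761 = 608375.31022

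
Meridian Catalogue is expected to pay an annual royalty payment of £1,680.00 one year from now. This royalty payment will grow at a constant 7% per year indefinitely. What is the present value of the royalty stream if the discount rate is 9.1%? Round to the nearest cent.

£80000.00

Growing perpetuity: P = D₁ / (r − g) = £1,680.0000 / (0.091 − 0.07) = £80,000.00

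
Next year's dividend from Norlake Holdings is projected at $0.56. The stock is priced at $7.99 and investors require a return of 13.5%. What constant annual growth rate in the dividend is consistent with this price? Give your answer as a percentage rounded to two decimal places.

P = D₁/(r−g) ⇒ g = r − D₁/P = 0.135 − $0.56/$7.99 = 0.064912

6.49%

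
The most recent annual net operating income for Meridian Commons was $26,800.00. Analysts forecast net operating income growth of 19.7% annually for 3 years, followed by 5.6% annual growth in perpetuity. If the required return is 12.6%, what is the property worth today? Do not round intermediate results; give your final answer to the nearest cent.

D_1 = 32079.60000
D_2 = 38399.28120
D_3 = 45963.93960
Terminal value at year 3: TV = D_3×(1+g_2)/(r−g_2) = 48537.92021/0.07 = 693398.86020
P_0 = D_1/(1+r)^1 + D_2/(1+r)^2 + D_3/(1+r)^3 + TV/(1+r)^3
    = 28489.87567 + 30286.30655 + 32196.01149 + 485699.83047 = 576672.02417

$576672.02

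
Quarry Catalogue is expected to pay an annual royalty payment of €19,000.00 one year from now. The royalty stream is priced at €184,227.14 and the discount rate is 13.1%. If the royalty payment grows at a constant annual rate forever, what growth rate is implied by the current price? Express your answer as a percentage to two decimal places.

2.79%

P = D₁/(r−g) ⇒ g = r − D₁/P = 0.131 − €19,000.00/€184,227.14 = 0.027866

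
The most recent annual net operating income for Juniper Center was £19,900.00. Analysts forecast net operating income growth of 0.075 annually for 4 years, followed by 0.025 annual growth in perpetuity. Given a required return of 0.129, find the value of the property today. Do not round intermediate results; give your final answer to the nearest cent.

D_1 = 21392.50000
D_2 = 22996.93750
D_3 = 24721.70781
D_4 = 26575.83590
Terminal value at year 4: TV = D_4×(1+g_2)/(r−g_2) = 27240.23180/0.104 = 261925.30573
P_0 = D_1/(1+r)^1 + D_2/(1+r)^2 + D_3/(1+r)^3 + D_4/(1+r)^4 + TV/(1+r)^4
    = 18948.18423 + 18041.89376 + 17178.95110 + 16357.28293 + 161213.60581 = 231739.91783

£231739.92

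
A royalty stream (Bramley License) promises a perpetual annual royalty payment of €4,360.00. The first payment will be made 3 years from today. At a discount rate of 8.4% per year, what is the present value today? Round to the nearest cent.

€44172.16

Value at end of year 2: C / r = €4,360.00 / 0.084 = €51,904.7619
Discount to today: PV = €51,904.7619 / (1 + 0.084)^2 = €51,904.7619 / 1.175056 = €44,172.16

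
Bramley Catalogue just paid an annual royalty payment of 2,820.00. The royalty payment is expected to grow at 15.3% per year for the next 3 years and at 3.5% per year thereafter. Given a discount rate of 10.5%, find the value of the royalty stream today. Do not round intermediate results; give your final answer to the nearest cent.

D_1 = 3251.46000
D_2 = 3748.93338
D_3 = 4322.52019
Terminal value at year 3: TV = D_3×(1+g_2)/(r−g_2) = 4473.80839/0.07 = 63911.54848
P_0 = D_1/(1+r)^1 + D_2/(1+r)^2 + D_3/(1+r)^3 + TV/(1+r)^3
    = 2942.49774 + 3070.31664 + 3203.68786 + 47368.81343 = 56585.31567

56585.32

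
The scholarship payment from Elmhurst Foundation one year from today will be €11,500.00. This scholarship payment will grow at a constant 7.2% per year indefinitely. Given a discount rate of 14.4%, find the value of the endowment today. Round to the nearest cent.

Growing perpetuity: P = D₁ / (r − g) = €11,500.0000 / (0.144 − 0.072) = €159,722.22

€159722.22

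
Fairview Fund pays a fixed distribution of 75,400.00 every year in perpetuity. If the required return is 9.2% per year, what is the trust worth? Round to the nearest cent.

Level perpetuity: PV = C / r = 75,400.00 / 0.092 = 819,565.22

819565.22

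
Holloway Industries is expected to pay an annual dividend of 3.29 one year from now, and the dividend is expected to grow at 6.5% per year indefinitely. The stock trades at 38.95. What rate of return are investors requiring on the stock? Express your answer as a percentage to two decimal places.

14.95%

P = D₁/(r − g) ⇒ r = D₁/P + g = 3.2900/38.95 + 0.065 = 0.084467 + 0.065 = 0.149467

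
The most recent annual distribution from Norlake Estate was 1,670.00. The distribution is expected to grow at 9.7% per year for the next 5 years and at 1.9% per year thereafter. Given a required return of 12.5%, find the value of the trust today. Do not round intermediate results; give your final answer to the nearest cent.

D_1 = 1831.99000
D_2 = 2009.69303
D_3 = 2204.63325
D_4 = 2418.48268
D_5 = 2653.07550
Terminal value at year 5: TV = D_5×(1+g_2)/(r−g_2) = 2703.48393/0.106 = 25504.56541
P_0 = D_1/(1+r)^1 + D_2/(1+r)^2 + D_3/(1+r)^3 + D_4/(1+r)^4 + D_5/(1+r)^5 + TV/(1+r)^5
    = 1628.43556 + 1587.90560 + 1548.38440 + 1509.84683 + 1472.26842 + 14153.22189 = 21900.06270

21900.06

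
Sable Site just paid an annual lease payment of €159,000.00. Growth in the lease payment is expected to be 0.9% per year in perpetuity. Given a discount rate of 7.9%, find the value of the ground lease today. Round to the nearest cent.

D₁ = D₀ × (1 + g) = €159,000.00 × 1.009 = €160,431.0000
Growing perpetuity: P = D₁ / (r − g) = €160,431.0000 / (0.079 − 0.009) = €2,291,871.43

€2291871.43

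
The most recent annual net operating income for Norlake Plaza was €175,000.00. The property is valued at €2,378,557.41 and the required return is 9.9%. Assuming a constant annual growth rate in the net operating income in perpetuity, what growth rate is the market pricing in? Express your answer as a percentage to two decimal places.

P = D₀(1+g)/(r−g) ⇒ P(r−g) = D₀(1+g) ⇒ g(P+D₀) = P·r − D₀
g = (P·r − D₀)/(P + D₀) = (€2,378,557.41×0.099 − €175,000.00) / (€2,378,557.41 + €175,000.00) = 0.023684

2.37%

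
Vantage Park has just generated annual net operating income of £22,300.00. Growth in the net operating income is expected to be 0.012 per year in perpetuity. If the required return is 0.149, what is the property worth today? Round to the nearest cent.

£164727.01

D₁ = D₀ × (1 + g) = £22,300.00 × 1.012 = £22,567.6000
Growing perpetuity: P = D₁ / (r − g) = £22,567.6000 / (0.149 − 0.012) = £164,727.01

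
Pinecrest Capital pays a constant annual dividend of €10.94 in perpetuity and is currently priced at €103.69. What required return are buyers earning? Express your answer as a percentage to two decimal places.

10.55%

P = C/r ⇒ r = C/P = €10.94/€103.69 = 0.105507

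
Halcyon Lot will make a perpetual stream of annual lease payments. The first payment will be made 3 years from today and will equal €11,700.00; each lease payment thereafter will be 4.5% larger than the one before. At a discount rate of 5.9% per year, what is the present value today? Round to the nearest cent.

€745188.09

Value at end of year 2: C₁ / (r − g) = €11,700.00 / (0.059 − 0.045) = €835,714.2857
Discount to today: PV = €835,714.2857 / (1 + 0.059)^2 = €835,714.2857 / 1.121481 = €745,188.09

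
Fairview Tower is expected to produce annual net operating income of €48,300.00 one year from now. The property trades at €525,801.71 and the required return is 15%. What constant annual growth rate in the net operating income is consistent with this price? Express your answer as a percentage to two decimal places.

P = D₁/(r−g) ⇒ g = r − D₁/P = 0.15 − €48,300.00/€525,801.71 = 0.058140

5.81%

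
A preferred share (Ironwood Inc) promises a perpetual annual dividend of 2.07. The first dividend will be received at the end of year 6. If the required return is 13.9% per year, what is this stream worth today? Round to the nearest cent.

7.77

Value at end of year 5: C / r = 2.07 / 0.139 = 14.8921
Discount to today: PV = 14.8921 / (1 + 0.139)^5 = 14.8921 / 1.916985 = 7.77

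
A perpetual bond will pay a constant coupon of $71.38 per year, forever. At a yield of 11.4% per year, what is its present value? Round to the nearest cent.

Level perpetuity: PV = C / r = $71.38 / 0.114 = $626.14

$626.14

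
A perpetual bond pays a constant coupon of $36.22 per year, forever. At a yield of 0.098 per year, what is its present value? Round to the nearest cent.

$369.59

Level perpetuity: PV = C / r = $36.22 / 0.098 = $369.59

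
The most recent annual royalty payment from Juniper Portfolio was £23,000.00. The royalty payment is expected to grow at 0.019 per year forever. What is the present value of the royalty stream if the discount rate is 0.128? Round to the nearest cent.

D₁ = D₀ × (1 + g) = £23,000.00 × 1.019 = £23,437.0000
Growing perpetuity: P = D₁ / (r − g) = £23,437.0000 / (0.128 − 0.019) = £215,018.35

£215018.35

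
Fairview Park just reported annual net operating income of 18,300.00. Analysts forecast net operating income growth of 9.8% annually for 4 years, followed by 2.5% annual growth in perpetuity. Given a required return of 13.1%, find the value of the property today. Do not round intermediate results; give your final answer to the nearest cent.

225205.14

D_1 = 20093.40000
D_2 = 22062.55320
D_3 = 24224.68341
D_4 = 26598.70239
Terminal value at year 4: TV = D_4×(1+g_2)/(r−g_2) = 27263.66995/0.106 = 257204.43347
P_0 = D_1/(1+r)^1 + D_2/(1+r)^2 + D_3/(1+r)^3 + D_4/(1+r)^4 + TV/(1+r)^4
    = 17766.04775 + 17247.67500 + 16744.42719 + 16255.86300 + 157191.12806 = 225205.14099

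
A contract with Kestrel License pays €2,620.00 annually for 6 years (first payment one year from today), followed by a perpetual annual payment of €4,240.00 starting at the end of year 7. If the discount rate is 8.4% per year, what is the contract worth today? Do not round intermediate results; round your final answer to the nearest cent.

PV of 6-year annuity: €2,620.00 × [1 − (1+0.084)^−6] / 0.084 = 11966.36313
Perpetuity value at year 6: €4,240.00 / 0.084 = 50476.19048
PV of perpetuity: 50476.19048 / (1+0.084)^6 = 31110.77839
Total PV = 11966.36313 + 31110.77839 = 43077.14152

€43077.14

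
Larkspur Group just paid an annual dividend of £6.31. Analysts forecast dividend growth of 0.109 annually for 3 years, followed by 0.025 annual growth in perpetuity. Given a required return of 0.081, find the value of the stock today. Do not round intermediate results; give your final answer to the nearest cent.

£144.63

D_1 = 6.99779
D_2 = 7.76055
D_3 = 8.60645
Terminal value at year 3: TV = D_3×(1+g_2)/(r−g_2) = 8.82161/0.056 = 157.52875
P_0 = D_1/(1+r)^1 + D_2/(1+r)^2 + D_3/(1+r)^3 + TV/(1+r)^3
    = 6.47344 + 6.64112 + 6.81313 + 124.70468 = 144.63237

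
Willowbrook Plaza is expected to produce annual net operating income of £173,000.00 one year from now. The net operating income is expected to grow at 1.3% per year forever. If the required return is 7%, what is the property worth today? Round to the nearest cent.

Growing perpetuity: P = D₁ / (r − g) = £173,000.0000 / (0.07 − 0.013) = £3,035,087.72

£3035087.72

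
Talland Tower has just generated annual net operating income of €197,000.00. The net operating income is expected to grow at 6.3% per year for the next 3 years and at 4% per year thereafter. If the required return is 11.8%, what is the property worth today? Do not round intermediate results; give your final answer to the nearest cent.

D_1 = 209411.00000
D_2 = 222603.89300
D_3 = 236627.93826
Terminal value at year 3: TV = D_3×(1+g_2)/(r−g_2) = 246093.05579/0.078 = 3155039.17679
P_0 = D_1/(1+r)^1 + D_2/(1+r)^2 + D_3/(1+r)^3 + TV/(1+r)^3
    = 187308.58676 + 178093.94251 + 169332.61260 + 2257768.16804 = 2792503.30991

€2792503.31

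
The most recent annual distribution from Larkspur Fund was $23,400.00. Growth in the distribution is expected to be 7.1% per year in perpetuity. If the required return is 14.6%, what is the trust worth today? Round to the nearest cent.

$334152.00

D₁ = D₀ × (1 + g) = $23,400.00 × 1.071 = $25,061.4000
Growing perpetuity: P = D₁ / (r − g) = $25,061.4000 / (0.146 − 0.071) = $334,152.00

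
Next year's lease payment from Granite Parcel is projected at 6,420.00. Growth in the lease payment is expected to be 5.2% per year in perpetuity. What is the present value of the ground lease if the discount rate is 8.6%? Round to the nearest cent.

Growing perpetuity: P = D₁ / (r − g) = 6,420.0000 / (0.086 − 0.052) = 188,823.53

188823.53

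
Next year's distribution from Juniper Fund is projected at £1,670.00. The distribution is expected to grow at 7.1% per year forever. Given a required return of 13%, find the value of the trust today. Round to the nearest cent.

£28305.08

Growing perpetuity: P = D₁ / (r − g) = £1,670.0000 / (0.13 − 0.071) = £28,305.08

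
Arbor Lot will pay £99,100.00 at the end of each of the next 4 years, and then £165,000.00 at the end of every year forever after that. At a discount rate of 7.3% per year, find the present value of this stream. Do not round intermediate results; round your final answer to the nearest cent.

£2038560.21

PV of 4-year annuity: £99,100.00 × [1 − (1+0.073)^−4] / 0.073 = 333411.74942
Perpetuity value at year 4: £165,000.00 / 0.073 = 2260273.97260
PV of perpetuity: 2260273.97260 / (1+0.073)^4 = 1705148.45642
Total PV = 333411.74942 + 1705148.45642 = 2038560.20584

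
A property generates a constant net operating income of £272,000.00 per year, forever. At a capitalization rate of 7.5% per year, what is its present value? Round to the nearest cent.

£3626666.67

Level perpetuity: PV = C / r = £272,000.00 / 0.075 = £3,626,666.67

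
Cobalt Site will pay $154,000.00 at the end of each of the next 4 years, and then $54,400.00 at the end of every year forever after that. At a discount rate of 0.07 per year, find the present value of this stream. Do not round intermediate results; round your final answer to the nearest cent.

PV of 4-year annuity: $154,000.00 × [1 − (1+0.07)^−4] / 0.07 = 521630.53350
Perpetuity value at year 4: $54,400.00 / 0.07 = 777142.85714
PV of perpetuity: 777142.85714 / (1+0.07)^4 = 592878.56479
Total PV = 521630.53350 + 592878.56479 = 1114509.09829

$1114509.10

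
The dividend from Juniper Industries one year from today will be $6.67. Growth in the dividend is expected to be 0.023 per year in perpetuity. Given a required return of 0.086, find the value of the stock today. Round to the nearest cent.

Growing perpetuity: P = D₁ / (r − g) = $6.6700 / (0.086 − 0.023) = $105.87

$105.87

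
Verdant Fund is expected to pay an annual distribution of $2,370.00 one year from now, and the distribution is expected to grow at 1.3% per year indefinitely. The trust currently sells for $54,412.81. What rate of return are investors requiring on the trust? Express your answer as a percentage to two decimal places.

P = D₁/(r − g) ⇒ r = D₁/P + g = $2,370.0000/$54,412.81 + 0.013 = 0.043556 + 0.013 = 0.056556

5.66%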